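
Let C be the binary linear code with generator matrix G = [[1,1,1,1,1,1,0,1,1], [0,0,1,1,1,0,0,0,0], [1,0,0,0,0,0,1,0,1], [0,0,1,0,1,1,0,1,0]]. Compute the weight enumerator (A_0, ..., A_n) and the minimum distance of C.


Weight distribution: A_0 = 1, A_3 = 4, A_4 = 4, A_5 = 2, A_6 = 2, A_7 = 2, A_8 = 1. Minimum distance d = 3.

Enumerate all 2^4 = 16 messages m ∈ F_2^4.
For each, compute codeword c = mG in F_2^9, then tally its weight.
  m = 0000 → c = 000000000, weight = 0.
  m = 1000 → c = 111111011, weight = 8.
  m = 0100 → c = 001110000, weight = 3.
  m = 1100 → c = 110001011, weight = 5.
  m = 0010 → c = 100000101, weight = 3.
  m = 1010 → c = 011111110, weight = 7.
  m = 0110 → c = 101110101, weight = 6.
  m = 1110 → c = 010001110, weight = 4.
  m = 0001 → c = 001011010, weight = 4.
  m = 1001 → c = 110100001, weight = 4.
  m = 0101 → c = 000101010, weight = 3.
  m = 1101 → c = 111010001, weight = 5.
  m = 0011 → c = 101011111, weight = 7.
  m = 1011 → c = 010100100, weight = 3.
  m = 0111 → c = 100101111, weight = 6.
  m = 1111 → c = 011010100, weight = 4.
Tally weights:
  weight 0: 1 codewords.
  weight 3: 4 codewords.
  weight 4: 4 codewords.
  weight 5: 2 codewords.
  weight 6: 2 codewords.
  weight 7: 2 codewords.
  weight 8: 1 codewords.
Minimum distance d = smallest w > 0 with A_w > 0 = 3.
Sanity: Σ A_w = 16 = 2^4 = 16 ✓.


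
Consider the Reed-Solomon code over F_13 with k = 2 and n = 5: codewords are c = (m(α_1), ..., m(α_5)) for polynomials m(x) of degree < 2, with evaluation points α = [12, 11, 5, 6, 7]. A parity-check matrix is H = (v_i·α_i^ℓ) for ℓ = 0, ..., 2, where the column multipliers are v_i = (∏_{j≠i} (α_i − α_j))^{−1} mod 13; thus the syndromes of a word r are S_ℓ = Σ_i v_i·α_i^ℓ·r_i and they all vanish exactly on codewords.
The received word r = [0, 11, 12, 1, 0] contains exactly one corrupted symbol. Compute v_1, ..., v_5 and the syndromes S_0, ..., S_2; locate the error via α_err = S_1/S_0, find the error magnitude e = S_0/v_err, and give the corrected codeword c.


S = (10, 5, 9), error at position 5, error magnitude e = 10, c = [0, 11, 12, 1, 3].

Step 1: column multipliers v_i = (∏_{j≠i}(α_i − α_j))^{−1} mod 13.
  i = 1 (α = 12): (12−11)(12−5)(12−6)(12−7) = 1·7·6·5 = 210 ≡ 2, so v_1 = 2^{−1} = 7 (mod 13).
  i = 2 (α = 11): (11−12)(11−5)(11−6)(11−7) = (−1)·6·5·4 = −120 ≡ 10, so v_2 = 10^{−1} = 4 (mod 13).
  i = 3 (α = 5): (5−12)(5−11)(5−6)(5−7) = (−7)·(−6)·(−1)·(−2) = 84 ≡ 6, so v_3 = 6^{−1} = 11 (mod 13).
  i = 4 (α = 6): (6−12)(6−11)(6−5)(6−7) = (−6)·(−5)·1·(−1) = −30 ≡ 9, so v_4 = 9^{−1} = 3 (mod 13).
  i = 5 (α = 7): (7−12)(7−11)(7−5)(7−6) = (−5)·(−4)·2·1 = 40 ≡ 1, so v_5 = 1^{−1} = 1 (mod 13).
  v = [7, 4, 11, 3, 1].
Step 2: syndromes of r = [0, 11, 12, 1, 0] (all sums mod 13).
  S_0 = Σ v_i r_i = 7·0 + 4·11 + 11·12 + 3·1 + 1·0 = 179 ≡ 10.
  S_1 = Σ v_i α_i r_i = 7·12·0 + 4·11·11 + 11·5·12 + 3·6·1 + 1·7·0 = 1162 ≡ 5.
  α_i^2 mod 13 = [1, 4, 12, 10, 10].
  S_2 = Σ v_i α_i^2 r_i = 7·1·0 + 4·4·11 + 11·12·12 + 3·10·1 + 1·10·0 = 1790 ≡ 9.
  S = (10, 5, 9) ≠ 0, so r is not a codeword (an error is present).
Step 3: locate the error. For a single error e at position i, S_ℓ = v_i·e·α_i^ℓ, so α_err = S_1/S_0.
  S_0^{−1} = 10^{−1} = 4 (mod 13), so α_err = 5·4 = 20 ≡ 7 = α_5. Error position i = 5.
  Consistency check: S_2/S_1 = 9·8 = 72 ≡ 7 = α_err ✓ (single-error assumption holds).
Step 4: error magnitude e = S_0/v_5 = S_0·∏_{j≠5}(α_5 − α_j) = 10·1 = 10 ≡ 10 (mod 13).
Step 5: correct position 5: c_5 = r_5 − e = 0 − 10 ≡ 3 (mod 13). Hence c = [0, 11, 12, 1, 3].
  Check: interpolating c through the α_i gives m(x) = 2 + 2·x (degree < 2) with m(α_i) = c_i for every i, so c is indeed a codeword.


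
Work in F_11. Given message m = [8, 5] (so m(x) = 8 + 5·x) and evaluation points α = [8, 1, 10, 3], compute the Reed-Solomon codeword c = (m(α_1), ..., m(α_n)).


c = [4, 2, 3, 1]

Message polynomial: m(x) = 8 + 5·x (mod 11).
For each evaluation point α_i, compute m(α_i) mod 11:
  α_1 = 8: Horner steps 5 → 4, so m(8) = 4.
  α_2 = 1: Horner steps 5 → 2, so m(1) = 2.
  α_3 = 10: Horner steps 5 → 3, so m(10) = 3.
  α_4 = 3: Horner steps 5 → 1, so m(3) = 1.
Codeword c = [4, 2, 3, 1] ∈ F_11^4.


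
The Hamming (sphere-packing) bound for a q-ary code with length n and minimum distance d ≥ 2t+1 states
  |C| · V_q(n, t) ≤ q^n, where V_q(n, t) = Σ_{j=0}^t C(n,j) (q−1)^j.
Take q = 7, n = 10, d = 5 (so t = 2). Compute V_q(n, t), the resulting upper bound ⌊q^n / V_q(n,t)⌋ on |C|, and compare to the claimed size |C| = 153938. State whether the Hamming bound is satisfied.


V_q(n, t) = 1681, q^n = 282475249, Hamming bound = 168040, |C| = 153938 ≤ bound (satisfied).

Step 1: Compute V_q(n, t) = Σ_{j=0}^2 C(n, j) (q−1)^j.
  j = 0: C(10,0)·(6)^0 = 1·1 = 1.
  j = 1: C(10,1)·(6)^1 = 10·6 = 60.
  j = 2: C(10,2)·(6)^2 = 45·36 = 1620.
  V_q(n, t) = 1 + 60 + 1620 = 1681.
Step 2: q^n = 7^10 = 282475249.
Step 3: Hamming bound ⌊q^n / V_q(n,t)⌋ = ⌊282475249/1681⌋ = 168040.
Step 4: Compare |C| = 153938 to 168040: satisfied.
The claimed |C| lies below the Hamming bound.


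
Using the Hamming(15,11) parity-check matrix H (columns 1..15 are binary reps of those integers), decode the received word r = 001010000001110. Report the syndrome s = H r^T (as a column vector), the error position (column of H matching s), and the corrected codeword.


s = (1, 0, 0, 1)^T, error position = 9, corrected codeword c = 001010001001110

Compute s = H r^T mod 2 one row at a time:
  s_1 = 0 + 0 + 0 + 0 + 1 + 1 + 1 + 0 = 3 ≡ 1 (mod 2).
  s_2 = 0 + 1 + 0 + 0 + 1 + 1 + 1 + 0 = 4 ≡ 0 (mod 2).
  s_3 = 0 + 1 + 0 + 0 + 0 + 0 + 1 + 0 = 2 ≡ 0 (mod 2).
  s_4 = 0 + 1 + 1 + 0 + 0 + 0 + 1 + 0 = 3 ≡ 1 (mod 2).
s = (1, 0, 0, 1)^T — this equals column 9 of H (binary 1001), so error is at position 9.
Correct: flip bit 9 of r = 001010000001110 to get c = 001010001001110.


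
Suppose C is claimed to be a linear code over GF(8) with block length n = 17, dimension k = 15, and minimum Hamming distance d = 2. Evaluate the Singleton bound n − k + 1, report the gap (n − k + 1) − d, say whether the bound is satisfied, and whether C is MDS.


Singleton RHS = n − k + 1 = 3, slack = 1, bound satisfied, not MDS.

Singleton bound: d ≤ n − k + 1.
Here n = 17, k = 15, so n − k + 1 = 3.
Given d = 2, check d ≤ 3: YES.
Slack = (n − k + 1) − d = 1.
The code is NOT MDS (slack = 1 > 0).
Description: the claimed parameters are [17, 15, 2]_8; such a code would be non-MDS.


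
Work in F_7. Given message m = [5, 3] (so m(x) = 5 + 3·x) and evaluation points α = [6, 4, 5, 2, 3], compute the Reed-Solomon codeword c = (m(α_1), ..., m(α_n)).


c = [2, 3, 6, 4, 0]

Message polynomial: m(x) = 5 + 3·x (mod 7).
For each evaluation point α_i, compute m(α_i) mod 7:
  α_1 = 6: Horner steps 3 → 2, so m(6) = 2.
  α_2 = 4: Horner steps 3 → 3, so m(4) = 3.
  α_3 = 5: Horner steps 3 → 6, so m(5) = 6.
  α_4 = 2: Horner steps 3 → 4, so m(2) = 4.
  α_5 = 3: Horner steps 3 → 0, so m(3) = 0.
Codeword c = [2, 3, 6, 4, 0] ∈ F_7^5.


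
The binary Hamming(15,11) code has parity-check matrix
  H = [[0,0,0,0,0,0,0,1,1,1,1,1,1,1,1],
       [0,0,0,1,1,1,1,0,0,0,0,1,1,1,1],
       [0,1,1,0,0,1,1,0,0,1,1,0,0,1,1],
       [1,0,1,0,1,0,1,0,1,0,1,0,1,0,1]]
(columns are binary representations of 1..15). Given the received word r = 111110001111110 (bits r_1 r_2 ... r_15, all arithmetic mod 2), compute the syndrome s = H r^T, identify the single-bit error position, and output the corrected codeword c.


s = (0, 1, 1, 0)^T, error position = 6, corrected codeword c = 111111001111110

Compute s = H r^T mod 2 one row at a time:
  s_1 = 0 + 1 + 1 + 1 + 1 + 1 + 1 + 0 = 6 ≡ 0 (mod 2).
  s_2 = 1 + 1 + 0 + 0 + 1 + 1 + 1 + 0 = 5 ≡ 1 (mod 2).
  s_3 = 1 + 1 + 0 + 0 + 1 + 1 + 1 + 0 = 5 ≡ 1 (mod 2).
  s_4 = 1 + 1 + 1 + 0 + 1 + 1 + 1 + 0 = 6 ≡ 0 (mod 2).
s = (0, 1, 1, 0)^T — this equals column 6 of H (binary 0110), so error is at position 6.
Correct: flip bit 6 of r = 111110001111110 to get c = 111111001111110.


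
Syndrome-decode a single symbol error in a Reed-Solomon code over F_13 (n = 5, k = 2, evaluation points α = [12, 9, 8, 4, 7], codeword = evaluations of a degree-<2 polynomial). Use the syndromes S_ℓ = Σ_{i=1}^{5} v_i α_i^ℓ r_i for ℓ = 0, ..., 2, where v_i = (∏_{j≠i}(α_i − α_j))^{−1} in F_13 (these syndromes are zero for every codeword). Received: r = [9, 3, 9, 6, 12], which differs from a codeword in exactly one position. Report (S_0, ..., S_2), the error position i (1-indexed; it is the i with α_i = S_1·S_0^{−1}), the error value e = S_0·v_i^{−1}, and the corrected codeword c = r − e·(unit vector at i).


S = (7, 4, 6), error at position 3, error magnitude e = 8, c = [9, 3, 1, 6, 12].

Step 1: column multipliers v_i = (∏_{j≠i}(α_i − α_j))^{−1} mod 13.
  i = 1 (α = 12): (12−9)(12−8)(12−4)(12−7) = 3·4·8·5 = 480 ≡ 12, so v_1 = 12^{−1} = 12 (mod 13).
  i = 2 (α = 9): (9−12)(9−8)(9−4)(9−7) = (−3)·1·5·2 = −30 ≡ 9, so v_2 = 9^{−1} = 3 (mod 13).
  i = 3 (α = 8): (8−12)(8−9)(8−4)(8−7) = (−4)·(−1)·4·1 = 16 ≡ 3, so v_3 = 3^{−1} = 9 (mod 13).
  i = 4 (α = 4): (4−12)(4−9)(4−8)(4−7) = (−8)·(−5)·(−4)·(−3) = 480 ≡ 12, so v_4 = 12^{−1} = 12 (mod 13).
  i = 5 (α = 7): (7−12)(7−9)(7−8)(7−4) = (−5)·(−2)·(−1)·3 = −30 ≡ 9, so v_5 = 9^{−1} = 3 (mod 13).
  v = [12, 3, 9, 12, 3].
Step 2: syndromes of r = [9, 3, 9, 6, 12] (all sums mod 13).
  S_0 = Σ v_i r_i = 12·9 + 3·3 + 9·9 + 12·6 + 3·12 = 306 ≡ 7.
  S_1 = Σ v_i α_i r_i = 12·12·9 + 3·9·3 + 9·8·9 + 12·4·6 + 3·7·12 = 2565 ≡ 4.
  α_i^2 mod 13 = [1, 3, 12, 3, 10].
  S_2 = Σ v_i α_i^2 r_i = 12·1·9 + 3·3·3 + 9·12·9 + 12·3·6 + 3·10·12 = 1683 ≡ 6.
  S = (7, 4, 6) ≠ 0, so r is not a codeword (an error is present).
Step 3: locate the error. For a single error e at position i, S_ℓ = v_i·e·α_i^ℓ, so α_err = S_1/S_0.
  S_0^{−1} = 7^{−1} = 2 (mod 13), so α_err = 4·2 = 8 ≡ 8 = α_3. Error position i = 3.
  Consistency check: S_2/S_1 = 6·10 = 60 ≡ 8 = α_err ✓ (single-error assumption holds).
Step 4: error magnitude e = S_0/v_3 = S_0·∏_{j≠3}(α_3 − α_j) = 7·3 = 21 ≡ 8 (mod 13).
Step 5: correct position 3: c_3 = r_3 − e = 9 − 8 ≡ 1 (mod 13). Hence c = [9, 3, 1, 6, 12].
  Check: interpolating c through the α_i gives m(x) = 11 + 2·x (degree < 2) with m(α_i) = c_i for every i, so c is indeed a codeword.


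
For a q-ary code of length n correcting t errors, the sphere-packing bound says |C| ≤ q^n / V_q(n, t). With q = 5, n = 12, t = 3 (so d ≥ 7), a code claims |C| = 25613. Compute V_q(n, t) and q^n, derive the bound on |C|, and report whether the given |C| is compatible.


V_q(n, t) = 15185, q^n = 244140625, Hamming bound = 16077, |C| = 25613 > bound (violated).

Step 1: Compute V_q(n, t) = Σ_{j=0}^3 C(n, j) (q−1)^j.
  j = 0: C(12,0)·(4)^0 = 1·1 = 1.
  j = 1: C(12,1)·(4)^1 = 12·4 = 48.
  j = 2: C(12,2)·(4)^2 = 66·16 = 1056.
  j = 3: C(12,3)·(4)^3 = 220·64 = 14080.
  V_q(n, t) = 1 + 48 + 1056 + 14080 = 15185.
Step 2: q^n = 5^12 = 244140625.
Step 3: Hamming bound ⌊q^n / V_q(n,t)⌋ = ⌊244140625/15185⌋ = 16077.
Step 4: Compare |C| = 25613 to 16077: violated.
The claimed |C| lies above the Hamming bound, so no 5-ary code of length 12 with d ≥ 7 can have 25613 codewords.


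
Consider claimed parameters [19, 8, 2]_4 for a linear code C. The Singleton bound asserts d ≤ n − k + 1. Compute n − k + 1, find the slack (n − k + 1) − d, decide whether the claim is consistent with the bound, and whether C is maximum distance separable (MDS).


Singleton RHS = n − k + 1 = 12, slack = 10, bound satisfied, not MDS.

Singleton bound: d ≤ n − k + 1.
Here n = 19, k = 8, so n − k + 1 = 12.
Given d = 2, check d ≤ 12: YES.
Slack = (n − k + 1) − d = 10.
The code is NOT MDS (slack = 10 > 0).
Description: the claimed parameters are [19, 8, 2]_4; such a code would be non-MDS.


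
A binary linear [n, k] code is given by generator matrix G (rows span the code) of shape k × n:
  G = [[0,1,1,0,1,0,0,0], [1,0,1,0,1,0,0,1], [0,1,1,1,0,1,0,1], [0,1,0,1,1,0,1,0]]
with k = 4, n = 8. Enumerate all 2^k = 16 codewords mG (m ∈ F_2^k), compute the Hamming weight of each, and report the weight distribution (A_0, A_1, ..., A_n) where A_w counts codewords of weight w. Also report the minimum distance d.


Weight distribution: A_0 = 1, A_3 = 4, A_4 = 5, A_5 = 4, A_6 = 2. Minimum distance d = 3.

Enumerate all 2^4 = 16 messages m ∈ F_2^4.
For each, compute codeword c = mG in F_2^8, then tally its weight.
  m = 0000 → c = 00000000, weight = 0.
  m = 1000 → c = 01101000, weight = 3.
  m = 0100 → c = 10101001, weight = 4.
  m = 1100 → c = 11000001, weight = 3.
  m = 0010 → c = 01110101, weight = 5.
  m = 1010 → c = 00011101, weight = 4.
  m = 0110 → c = 11011100, weight = 5.
  m = 1110 → c = 10110100, weight = 4.
  m = 0001 → c = 01011010, weight = 4.
  m = 1001 → c = 00110010, weight = 3.
  m = 0101 → c = 11110011, weight = 6.
  m = 1101 → c = 10011011, weight = 5.
  m = 0011 → c = 00101111, weight = 5.
  m = 1011 → c = 01000111, weight = 4.
  m = 0111 → c = 10000110, weight = 3.
  m = 1111 → c = 11101110, weight = 6.
Tally weights:
  weight 0: 1 codewords.
  weight 3: 4 codewords.
  weight 4: 5 codewords.
  weight 5: 4 codewords.
  weight 6: 2 codewords.
Minimum distance d = smallest w > 0 with A_w > 0 = 3.
Sanity: Σ A_w = 16 = 2^4 = 16 ✓.


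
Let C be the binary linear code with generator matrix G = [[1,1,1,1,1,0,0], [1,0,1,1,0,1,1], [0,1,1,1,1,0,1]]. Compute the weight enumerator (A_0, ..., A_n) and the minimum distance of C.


Weight distribution: A_0 = 1, A_2 = 1, A_3 = 1, A_4 = 2, A_5 = 3. Minimum distance d = 2.

Enumerate all 2^3 = 8 messages m ∈ F_2^3.
For each, compute codeword c = mG in F_2^7, then tally its weight.
  m = 000 → c = 0000000, weight = 0.
  m = 100 → c = 1111100, weight = 5.
  m = 010 → c = 1011011, weight = 5.
  m = 110 → c = 0100111, weight = 4.
  m = 001 → c = 0111101, weight = 5.
  m = 101 → c = 1000001, weight = 2.
  m = 011 → c = 1100110, weight = 4.
  m = 111 → c = 0011010, weight = 3.
Tally weights:
  weight 0: 1 codewords.
  weight 2: 1 codewords.
  weight 3: 1 codewords.
  weight 4: 2 codewords.
  weight 5: 3 codewords.
Minimum distance d = smallest w > 0 with A_w > 0 = 2.
Sanity: Σ A_w = 8 = 2^3 = 8 ✓.


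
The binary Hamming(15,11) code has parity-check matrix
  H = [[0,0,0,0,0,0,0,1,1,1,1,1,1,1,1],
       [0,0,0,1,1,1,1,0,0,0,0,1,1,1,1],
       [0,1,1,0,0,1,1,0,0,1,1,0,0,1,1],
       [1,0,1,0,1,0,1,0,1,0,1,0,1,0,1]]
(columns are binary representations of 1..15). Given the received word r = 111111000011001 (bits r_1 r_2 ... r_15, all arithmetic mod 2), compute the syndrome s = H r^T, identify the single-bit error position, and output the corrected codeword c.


s = (1, 1, 1, 1)^T, error position = 15, corrected codeword c = 111111000011000

Compute s = H r^T mod 2 one row at a time:
  s_1 = 0 + 0 + 0 + 1 + 1 + 0 + 0 + 1 = 3 ≡ 1 (mod 2).
  s_2 = 1 + 1 + 1 + 0 + 1 + 0 + 0 + 1 = 5 ≡ 1 (mod 2).
  s_3 = 1 + 1 + 1 + 0 + 0 + 1 + 0 + 1 = 5 ≡ 1 (mod 2).
  s_4 = 1 + 1 + 1 + 0 + 0 + 1 + 0 + 1 = 5 ≡ 1 (mod 2).
s = (1, 1, 1, 1)^T — this equals column 15 of H (binary 1111), so error is at position 15.
Correct: flip bit 15 of r = 111111000011001 to get c = 111111000011000.


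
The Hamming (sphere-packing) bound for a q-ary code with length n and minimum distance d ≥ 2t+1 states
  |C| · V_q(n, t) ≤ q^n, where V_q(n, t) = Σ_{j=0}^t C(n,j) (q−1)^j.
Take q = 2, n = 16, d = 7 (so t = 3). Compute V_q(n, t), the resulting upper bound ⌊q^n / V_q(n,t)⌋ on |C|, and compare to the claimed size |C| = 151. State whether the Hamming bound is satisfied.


V_q(n, t) = 697, q^n = 65536, Hamming bound = 94, |C| = 151 > bound (violated).

Step 1: Compute V_q(n, t) = Σ_{j=0}^3 C(n, j) (q−1)^j.
  j = 0: C(16,0)·(1)^0 = 1·1 = 1.
  j = 1: C(16,1)·(1)^1 = 16·1 = 16.
  j = 2: C(16,2)·(1)^2 = 120·1 = 120.
  j = 3: C(16,3)·(1)^3 = 560·1 = 560.
  V_q(n, t) = 1 + 16 + 120 + 560 = 697.
Step 2: q^n = 2^16 = 65536.
Step 3: Hamming bound ⌊q^n / V_q(n,t)⌋ = ⌊65536/697⌋ = 94.
Step 4: Compare |C| = 151 to 94: violated.
The claimed |C| lies above the Hamming bound, so no 2-ary code of length 16 with d ≥ 7 can have 151 codewords.


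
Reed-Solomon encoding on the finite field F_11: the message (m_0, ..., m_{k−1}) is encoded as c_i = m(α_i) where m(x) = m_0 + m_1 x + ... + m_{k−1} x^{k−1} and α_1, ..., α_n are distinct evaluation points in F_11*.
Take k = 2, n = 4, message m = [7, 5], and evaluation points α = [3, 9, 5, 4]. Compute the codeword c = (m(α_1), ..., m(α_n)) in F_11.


c = [0, 8, 10, 5]

Message polynomial: m(x) = 7 + 5·x (mod 11).
For each evaluation point α_i, compute m(α_i) mod 11:
  α_1 = 3: Horner steps 5 → 0, so m(3) = 0.
  α_2 = 9: Horner steps 5 → 8, so m(9) = 8.
  α_3 = 5: Horner steps 5 → 10, so m(5) = 10.
  α_4 = 4: Horner steps 5 → 5, so m(4) = 5.
Codeword c = [0, 8, 10, 5] ∈ F_11^4.


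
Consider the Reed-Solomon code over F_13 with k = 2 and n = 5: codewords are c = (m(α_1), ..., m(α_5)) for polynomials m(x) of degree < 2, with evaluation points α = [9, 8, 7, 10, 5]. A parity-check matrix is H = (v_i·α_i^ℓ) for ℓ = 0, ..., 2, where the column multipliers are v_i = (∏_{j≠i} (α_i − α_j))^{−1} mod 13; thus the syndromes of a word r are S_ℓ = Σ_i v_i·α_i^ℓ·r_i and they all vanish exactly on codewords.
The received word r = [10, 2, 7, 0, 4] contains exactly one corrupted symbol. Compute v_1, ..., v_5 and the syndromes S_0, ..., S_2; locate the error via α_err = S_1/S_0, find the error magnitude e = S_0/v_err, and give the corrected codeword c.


S = (2, 7, 5), error at position 4, error magnitude e = 8, c = [10, 2, 7, 5, 4].

Step 1: column multipliers v_i = (∏_{j≠i}(α_i − α_j))^{−1} mod 13.
  i = 1 (α = 9): (9−8)(9−7)(9−10)(9−5) = 1·2·(−1)·4 = −8 ≡ 5, so v_1 = 5^{−1} = 8 (mod 13).
  i = 2 (α = 8): (8−9)(8−7)(8−10)(8−5) = (−1)·1·(−2)·3 = 6 ≡ 6, so v_2 = 6^{−1} = 11 (mod 13).
  i = 3 (α = 7): (7−9)(7−8)(7−10)(7−5) = (−2)·(−1)·(−3)·2 = −12 ≡ 1, so v_3 = 1^{−1} = 1 (mod 13).
  i = 4 (α = 10): (10−9)(10−8)(10−7)(10−5) = 1·2·3·5 = 30 ≡ 4, so v_4 = 4^{−1} = 10 (mod 13).
  i = 5 (α = 5): (5−9)(5−8)(5−7)(5−10) = (−4)·(−3)·(−2)·(−5) = 120 ≡ 3, so v_5 = 3^{−1} = 9 (mod 13).
  v = [8, 11, 1, 10, 9].
Step 2: syndromes of r = [10, 2, 7, 0, 4] (all sums mod 13).
  S_0 = Σ v_i r_i = 8·10 + 11·2 + 1·7 + 10·0 + 9·4 = 145 ≡ 2.
  S_1 = Σ v_i α_i r_i = 8·9·10 + 11·8·2 + 1·7·7 + 10·10·0 + 9·5·4 = 1125 ≡ 7.
  α_i^2 mod 13 = [3, 12, 10, 9, 12].
  S_2 = Σ v_i α_i^2 r_i = 8·3·10 + 11·12·2 + 1·10·7 + 10·9·0 + 9·12·4 = 1006 ≡ 5.
  S = (2, 7, 5) ≠ 0, so r is not a codeword (an error is present).
Step 3: locate the error. For a single error e at position i, S_ℓ = v_i·e·α_i^ℓ, so α_err = S_1/S_0.
  S_0^{−1} = 2^{−1} = 7 (mod 13), so α_err = 7·7 = 49 ≡ 10 = α_4. Error position i = 4.
  Consistency check: S_2/S_1 = 5·2 = 10 ≡ 10 = α_err ✓ (single-error assumption holds).
Step 4: error magnitude e = S_0/v_4 = S_0·∏_{j≠4}(α_4 − α_j) = 2·4 = 8 ≡ 8 (mod 13).
Step 5: correct position 4: c_4 = r_4 − e = 0 − 8 ≡ 5 (mod 13). Hence c = [10, 2, 7, 5, 4].
  Check: interpolating c through the α_i gives m(x) = 3 + 8·x (degree < 2) with m(α_i) = c_i for every i, so c is indeed a codeword.


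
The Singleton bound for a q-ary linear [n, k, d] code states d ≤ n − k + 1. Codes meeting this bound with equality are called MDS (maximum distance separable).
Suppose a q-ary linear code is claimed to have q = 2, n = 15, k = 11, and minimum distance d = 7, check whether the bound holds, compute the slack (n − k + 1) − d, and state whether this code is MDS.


Singleton RHS = n − k + 1 = 5, slack = -2, bound violated (no such code; not MDS).

Singleton bound: d ≤ n − k + 1.
Here n = 15, k = 11, so n − k + 1 = 5.
Given d = 7, check d ≤ 5: NO.
Slack = (n − k + 1) − d = -2.
The slack is negative: d = 7 exceeds n − k + 1 = 5 by 2, so the Singleton bound is violated and no linear [15, 11, 7]_2 code can exist. In particular it is not MDS (MDS requires d = n − k + 1 exactly).
Description: the claimed parameters are [15, 11, 7]_2; such a code would be impossible (violates the Singleton bound).


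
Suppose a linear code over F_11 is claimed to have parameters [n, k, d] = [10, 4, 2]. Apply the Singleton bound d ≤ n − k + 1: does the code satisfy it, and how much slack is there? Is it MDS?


Singleton RHS = n − k + 1 = 7, slack = 5, bound satisfied, not MDS.

Singleton bound: d ≤ n − k + 1.
Here n = 10, k = 4, so n − k + 1 = 7.
Given d = 2, check d ≤ 7: YES.
Slack = (n − k + 1) − d = 5.
The code is NOT MDS (slack = 5 > 0).
Description: the claimed parameters are [10, 4, 2]_11; such a code would be non-MDS.


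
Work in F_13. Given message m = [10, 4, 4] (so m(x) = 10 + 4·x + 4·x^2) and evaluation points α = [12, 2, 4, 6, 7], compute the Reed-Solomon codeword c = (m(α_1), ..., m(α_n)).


c = [10, 8, 12, 9, 0]

Message polynomial: m(x) = 10 + 4·x + 4·x^2 (mod 13).
For each evaluation point α_i, compute m(α_i) mod 13:
  α_1 = 12: Horner steps 4 → 0 → 10, so m(12) = 10.
  α_2 = 2: Horner steps 4 → 12 → 8, so m(2) = 8.
  α_3 = 4: Horner steps 4 → 7 → 12, so m(4) = 12.
  α_4 = 6: Horner steps 4 → 2 → 9, so m(6) = 9.
  α_5 = 7: Horner steps 4 → 6 → 0, so m(7) = 0.
Codeword c = [10, 8, 12, 9, 0] ∈ F_13^5.


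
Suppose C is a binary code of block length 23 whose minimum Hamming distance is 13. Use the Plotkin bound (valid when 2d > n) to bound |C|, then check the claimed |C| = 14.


Plotkin bound M ≤ 8; given |C| = 14 > bound (violated).

Check applicability: 2d = 26, n = 23.
2d − n = 3 > 0, so Plotkin applies.
Compute d/(2d−n) = 13/3 ≈ 4.3333.
⌊d/(2d−n)⌋ = 4.
Plotkin bound: M ≤ 2·4 = 8.
Given |C| = 14, check: VIOLATED.
This |C| is above the Plotkin bound, so no binary code with n = 23, d = 13 and 14 codewords exists.


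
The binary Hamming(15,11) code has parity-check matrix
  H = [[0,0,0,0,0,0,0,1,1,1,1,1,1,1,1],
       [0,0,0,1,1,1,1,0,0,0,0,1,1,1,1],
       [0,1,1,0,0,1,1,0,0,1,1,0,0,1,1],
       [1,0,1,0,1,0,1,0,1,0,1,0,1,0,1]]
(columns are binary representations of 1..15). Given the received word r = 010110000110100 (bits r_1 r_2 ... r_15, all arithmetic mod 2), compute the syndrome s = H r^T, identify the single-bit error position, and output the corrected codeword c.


s = (1, 1, 1, 1)^T, error position = 15, corrected codeword c = 010110000110101

Compute s = H r^T mod 2 one row at a time:
  s_1 = 0 + 0 + 1 + 1 + 0 + 1 + 0 + 0 = 3 ≡ 1 (mod 2).
  s_2 = 1 + 1 + 0 + 0 + 0 + 1 + 0 + 0 = 3 ≡ 1 (mod 2).
  s_3 = 1 + 0 + 0 + 0 + 1 + 1 + 0 + 0 = 3 ≡ 1 (mod 2).
  s_4 = 0 + 0 + 1 + 0 + 0 + 1 + 1 + 0 = 3 ≡ 1 (mod 2).
s = (1, 1, 1, 1)^T — this equals column 15 of H (binary 1111), so error is at position 15.
Correct: flip bit 15 of r = 010110000110100 to get c = 010110000110101.


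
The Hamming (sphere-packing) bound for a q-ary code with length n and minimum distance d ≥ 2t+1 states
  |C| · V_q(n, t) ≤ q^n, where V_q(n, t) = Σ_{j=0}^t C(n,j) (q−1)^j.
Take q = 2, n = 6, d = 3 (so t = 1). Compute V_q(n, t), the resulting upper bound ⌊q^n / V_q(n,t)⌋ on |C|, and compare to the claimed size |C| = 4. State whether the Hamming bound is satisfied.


V_q(n, t) = 7, q^n = 64, Hamming bound = 9, |C| = 4 ≤ bound (satisfied).

Step 1: Compute V_q(n, t) = Σ_{j=0}^1 C(n, j) (q−1)^j.
  j = 0: C(6,0)·(1)^0 = 1·1 = 1.
  j = 1: C(6,1)·(1)^1 = 6·1 = 6.
  V_q(n, t) = 1 + 6 = 7.
Step 2: q^n = 2^6 = 64.
Step 3: Hamming bound ⌊q^n / V_q(n,t)⌋ = ⌊64/7⌋ = 9.
Step 4: Compare |C| = 4 to 9: satisfied.
The claimed |C| lies below the Hamming bound.


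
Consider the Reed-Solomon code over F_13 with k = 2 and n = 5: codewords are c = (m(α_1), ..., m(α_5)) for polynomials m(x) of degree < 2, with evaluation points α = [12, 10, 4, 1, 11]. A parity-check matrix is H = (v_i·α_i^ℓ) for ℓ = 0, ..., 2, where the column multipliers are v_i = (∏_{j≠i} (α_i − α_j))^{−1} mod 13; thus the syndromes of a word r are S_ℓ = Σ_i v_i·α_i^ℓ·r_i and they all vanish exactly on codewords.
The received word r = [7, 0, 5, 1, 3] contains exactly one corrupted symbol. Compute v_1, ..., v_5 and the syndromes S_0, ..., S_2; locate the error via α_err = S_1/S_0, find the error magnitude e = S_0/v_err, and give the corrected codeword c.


S = (4, 5, 3), error at position 5, error magnitude e = 6, c = [7, 0, 5, 1, 10].

Step 1: column multipliers v_i = (∏_{j≠i}(α_i − α_j))^{−1} mod 13.
  i = 1 (α = 12): (12−10)(12−4)(12−1)(12−11) = 2·8·11·1 = 176 ≡ 7, so v_1 = 7^{−1} = 2 (mod 13).
  i = 2 (α = 10): (10−12)(10−4)(10−1)(10−11) = (−2)·6·9·(−1) = 108 ≡ 4, so v_2 = 4^{−1} = 10 (mod 13).
  i = 3 (α = 4): (4−12)(4−10)(4−1)(4−11) = (−8)·(−6)·3·(−7) = −1008 ≡ 6, so v_3 = 6^{−1} = 11 (mod 13).
  i = 4 (α = 1): (1−12)(1−10)(1−4)(1−11) = (−11)·(−9)·(−3)·(−10) = 2970 ≡ 6, so v_4 = 6^{−1} = 11 (mod 13).
  i = 5 (α = 11): (11−12)(11−10)(11−4)(11−1) = (−1)·1·7·10 = −70 ≡ 8, so v_5 = 8^{−1} = 5 (mod 13).
  v = [2, 10, 11, 11, 5].
Step 2: syndromes of r = [7, 0, 5, 1, 3] (all sums mod 13).
  S_0 = Σ v_i r_i = 2·7 + 10·0 + 11·5 + 11·1 + 5·3 = 95 ≡ 4.
  S_1 = Σ v_i α_i r_i = 2·12·7 + 10·10·0 + 11·4·5 + 11·1·1 + 5·11·3 = 564 ≡ 5.
  α_i^2 mod 13 = [1, 9, 3, 1, 4].
  S_2 = Σ v_i α_i^2 r_i = 2·1·7 + 10·9·0 + 11·3·5 + 11·1·1 + 5·4·3 = 250 ≡ 3.
  S = (4, 5, 3) ≠ 0, so r is not a codeword (an error is present).
Step 3: locate the error. For a single error e at position i, S_ℓ = v_i·e·α_i^ℓ, so α_err = S_1/S_0.
  S_0^{−1} = 4^{−1} = 10 (mod 13), so α_err = 5·10 = 50 ≡ 11 = α_5. Error position i = 5.
  Consistency check: S_2/S_1 = 3·8 = 24 ≡ 11 = α_err ✓ (single-error assumption holds).
Step 4: error magnitude e = S_0/v_5 = S_0·∏_{j≠5}(α_5 − α_j) = 4·8 = 32 ≡ 6 (mod 13).
Step 5: correct position 5: c_5 = r_5 − e = 3 − 6 ≡ 10 (mod 13). Hence c = [7, 0, 5, 1, 10].
  Check: interpolating c through the α_i gives m(x) = 4 + 10·x (degree < 2) with m(α_i) = c_i for every i, so c is indeed a codeword.


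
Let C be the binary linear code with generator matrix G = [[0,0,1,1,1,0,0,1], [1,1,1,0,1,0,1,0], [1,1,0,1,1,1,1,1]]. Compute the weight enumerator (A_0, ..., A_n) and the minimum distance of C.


Weight distribution: A_0 = 1, A_2 = 1, A_4 = 2, A_5 = 3, A_7 = 1. Minimum distance d = 2.

Enumerate all 2^3 = 8 messages m ∈ F_2^3.
For each, compute codeword c = mG in F_2^8, then tally its weight.
  m = 000 → c = 00000000, weight = 0.
  m = 100 → c = 00111001, weight = 4.
  m = 010 → c = 11101010, weight = 5.
  m = 110 → c = 11010011, weight = 5.
  m = 001 → c = 11011111, weight = 7.
  m = 101 → c = 11100110, weight = 5.
  m = 011 → c = 00110101, weight = 4.
  m = 111 → c = 00001100, weight = 2.
Tally weights:
  weight 0: 1 codewords.
  weight 2: 1 codewords.
  weight 4: 2 codewords.
  weight 5: 3 codewords.
  weight 7: 1 codewords.
Minimum distance d = smallest w > 0 with A_w > 0 = 2.
Sanity: Σ A_w = 8 = 2^3 = 8 ✓.


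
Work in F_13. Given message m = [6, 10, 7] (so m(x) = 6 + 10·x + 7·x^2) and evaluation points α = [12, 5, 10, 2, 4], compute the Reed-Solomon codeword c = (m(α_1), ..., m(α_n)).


c = [3, 10, 0, 2, 2]

Message polynomial: m(x) = 6 + 10·x + 7·x^2 (mod 13).
For each evaluation point α_i, compute m(α_i) mod 13:
  α_1 = 12: Horner steps 7 → 3 → 3, so m(12) = 3.
  α_2 = 5: Horner steps 7 → 6 → 10, so m(5) = 10.
  α_3 = 10: Horner steps 7 → 2 → 0, so m(10) = 0.
  α_4 = 2: Horner steps 7 → 11 → 2, so m(2) = 2.
  α_5 = 4: Horner steps 7 → 12 → 2, so m(4) = 2.
Codeword c = [3, 10, 0, 2, 2] ∈ F_13^5.


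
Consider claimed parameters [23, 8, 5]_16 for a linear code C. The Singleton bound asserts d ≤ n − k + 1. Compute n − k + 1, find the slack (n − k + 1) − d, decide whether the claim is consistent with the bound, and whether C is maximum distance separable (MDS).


Singleton RHS = n − k + 1 = 16, slack = 11, bound satisfied, not MDS.

Singleton bound: d ≤ n − k + 1.
Here n = 23, k = 8, so n − k + 1 = 16.
Given d = 5, check d ≤ 16: YES.
Slack = (n − k + 1) − d = 11.
The code is NOT MDS (slack = 11 > 0).
Description: the claimed parameters are [23, 8, 5]_16; such a code would be non-MDS.


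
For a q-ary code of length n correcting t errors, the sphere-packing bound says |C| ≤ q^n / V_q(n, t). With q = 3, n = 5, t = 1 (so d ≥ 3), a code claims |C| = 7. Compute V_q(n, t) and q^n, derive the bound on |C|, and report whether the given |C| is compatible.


V_q(n, t) = 11, q^n = 243, Hamming bound = 22, |C| = 7 ≤ bound (satisfied).

Step 1: Compute V_q(n, t) = Σ_{j=0}^1 C(n, j) (q−1)^j.
  j = 0: C(5,0)·(2)^0 = 1·1 = 1.
  j = 1: C(5,1)·(2)^1 = 5·2 = 10.
  V_q(n, t) = 1 + 10 = 11.
Step 2: q^n = 3^5 = 243.
Step 3: Hamming bound ⌊q^n / V_q(n,t)⌋ = ⌊243/11⌋ = 22.
Step 4: Compare |C| = 7 to 22: satisfied.
The claimed |C| lies below the Hamming bound.


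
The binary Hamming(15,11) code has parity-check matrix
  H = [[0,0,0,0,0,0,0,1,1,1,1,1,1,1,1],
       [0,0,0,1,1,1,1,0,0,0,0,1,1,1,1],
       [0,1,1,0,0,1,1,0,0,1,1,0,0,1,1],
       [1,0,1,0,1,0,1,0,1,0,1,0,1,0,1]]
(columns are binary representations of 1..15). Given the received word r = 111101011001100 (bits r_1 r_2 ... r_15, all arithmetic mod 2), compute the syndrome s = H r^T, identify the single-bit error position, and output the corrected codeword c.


s = (0, 0, 1, 0)^T, error position = 2, corrected codeword c = 101101011001100

Compute s = H r^T mod 2 one row at a time:
  s_1 = 1 + 1 + 0 + 0 + 1 + 1 + 0 + 0 = 4 ≡ 0 (mod 2).
  s_2 = 1 + 0 + 1 + 0 + 1 + 1 + 0 + 0 = 4 ≡ 0 (mod 2).
  s_3 = 1 + 1 + 1 + 0 + 0 + 0 + 0 + 0 = 3 ≡ 1 (mod 2).
  s_4 = 1 + 1 + 0 + 0 + 1 + 0 + 1 + 0 = 4 ≡ 0 (mod 2).
s = (0, 0, 1, 0)^T — this equals column 2 of H (binary 0010), so error is at position 2.
Correct: flip bit 2 of r = 111101011001100 to get c = 101101011001100.


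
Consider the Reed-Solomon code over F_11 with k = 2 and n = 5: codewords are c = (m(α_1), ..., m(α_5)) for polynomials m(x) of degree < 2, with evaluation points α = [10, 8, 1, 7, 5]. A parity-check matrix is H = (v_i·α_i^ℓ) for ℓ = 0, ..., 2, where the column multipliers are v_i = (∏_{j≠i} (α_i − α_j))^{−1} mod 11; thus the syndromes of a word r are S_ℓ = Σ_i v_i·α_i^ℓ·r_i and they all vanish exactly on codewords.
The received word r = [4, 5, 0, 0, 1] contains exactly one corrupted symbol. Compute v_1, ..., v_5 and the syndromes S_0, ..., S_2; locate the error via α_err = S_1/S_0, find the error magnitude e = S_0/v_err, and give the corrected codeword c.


S = (6, 6, 6), error at position 3, error magnitude e = 8, c = [4, 5, 3, 0, 1].

Step 1: column multipliers v_i = (∏_{j≠i}(α_i − α_j))^{−1} mod 11.
  i = 1 (α = 10): (10−8)(10−1)(10−7)(10−5) = 2·9·3·5 = 270 ≡ 6, so v_1 = 6^{−1} = 2 (mod 11).
  i = 2 (α = 8): (8−10)(8−1)(8−7)(8−5) = (−2)·7·1·3 = −42 ≡ 2, so v_2 = 2^{−1} = 6 (mod 11).
  i = 3 (α = 1): (1−10)(1−8)(1−7)(1−5) = (−9)·(−7)·(−6)·(−4) = 1512 ≡ 5, so v_3 = 5^{−1} = 9 (mod 11).
  i = 4 (α = 7): (7−10)(7−8)(7−1)(7−5) = (−3)·(−1)·6·2 = 36 ≡ 3, so v_4 = 3^{−1} = 4 (mod 11).
  i = 5 (α = 5): (5−10)(5−8)(5−1)(5−7) = (−5)·(−3)·4·(−2) = −120 ≡ 1, so v_5 = 1^{−1} = 1 (mod 11).
  v = [2, 6, 9, 4, 1].
Step 2: syndromes of r = [4, 5, 0, 0, 1] (all sums mod 11).
  S_0 = Σ v_i r_i = 2·4 + 6·5 + 9·0 + 4·0 + 1·1 = 39 ≡ 6.
  S_1 = Σ v_i α_i r_i = 2·10·4 + 6·8·5 + 9·1·0 + 4·7·0 + 1·5·1 = 325 ≡ 6.
  α_i^2 mod 11 = [1, 9, 1, 5, 3].
  S_2 = Σ v_i α_i^2 r_i = 2·1·4 + 6·9·5 + 9·1·0 + 4·5·0 + 1·3·1 = 281 ≡ 6.
  S = (6, 6, 6) ≠ 0, so r is not a codeword (an error is present).
Step 3: locate the error. For a single error e at position i, S_ℓ = v_i·e·α_i^ℓ, so α_err = S_1/S_0.
  S_0^{−1} = 6^{−1} = 2 (mod 11), so α_err = 6·2 = 12 ≡ 1 = α_3. Error position i = 3.
  Consistency check: S_2/S_1 = 6·2 = 12 ≡ 1 = α_err ✓ (single-error assumption holds).
Step 4: error magnitude e = S_0/v_3 = S_0·∏_{j≠3}(α_3 − α_j) = 6·5 = 30 ≡ 8 (mod 11).
Step 5: correct position 3: c_3 = r_3 − e = 0 − 8 ≡ 3 (mod 11). Hence c = [4, 5, 3, 0, 1].
  Check: interpolating c through the α_i gives m(x) = 9 + 5·x (degree < 2) with m(α_i) = c_i for every i, so c is indeed a codeword.


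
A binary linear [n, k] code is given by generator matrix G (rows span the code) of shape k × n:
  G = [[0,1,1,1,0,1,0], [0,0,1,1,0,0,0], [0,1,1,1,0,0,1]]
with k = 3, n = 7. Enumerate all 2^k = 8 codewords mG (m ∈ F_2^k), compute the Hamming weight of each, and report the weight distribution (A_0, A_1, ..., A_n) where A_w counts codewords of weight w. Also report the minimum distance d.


Weight distribution: A_0 = 1, A_2 = 4, A_4 = 3. Minimum distance d = 2.

Enumerate all 2^3 = 8 messages m ∈ F_2^3.
For each, compute codeword c = mG in F_2^7, then tally its weight.
  m = 000 → c = 0000000, weight = 0.
  m = 100 → c = 0111010, weight = 4.
  m = 010 → c = 0011000, weight = 2.
  m = 110 → c = 0100010, weight = 2.
  m = 001 → c = 0111001, weight = 4.
  m = 101 → c = 0000011, weight = 2.
  m = 011 → c = 0100001, weight = 2.
  m = 111 → c = 0011011, weight = 4.
Tally weights:
  weight 0: 1 codewords.
  weight 2: 4 codewords.
  weight 4: 3 codewords.
Minimum distance d = smallest w > 0 with A_w > 0 = 2.
Sanity: Σ A_w = 8 = 2^3 = 8 ✓.


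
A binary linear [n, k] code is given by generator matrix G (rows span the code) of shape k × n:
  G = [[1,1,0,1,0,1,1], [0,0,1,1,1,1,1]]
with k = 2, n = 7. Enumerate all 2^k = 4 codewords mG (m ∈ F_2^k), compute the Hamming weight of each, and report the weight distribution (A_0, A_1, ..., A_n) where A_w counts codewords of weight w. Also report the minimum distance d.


Weight distribution: A_0 = 1, A_4 = 1, A_5 = 2. Minimum distance d = 4.

Enumerate all 2^2 = 4 messages m ∈ F_2^2.
For each, compute codeword c = mG in F_2^7, then tally its weight.
  m = 00 → c = 0000000, weight = 0.
  m = 10 → c = 1101011, weight = 5.
  m = 01 → c = 0011111, weight = 5.
  m = 11 → c = 1110100, weight = 4.
Tally weights:
  weight 0: 1 codewords.
  weight 4: 1 codewords.
  weight 5: 2 codewords.
Minimum distance d = smallest w > 0 with A_w > 0 = 4.
Sanity: Σ A_w = 4 = 2^2 = 4 ✓.


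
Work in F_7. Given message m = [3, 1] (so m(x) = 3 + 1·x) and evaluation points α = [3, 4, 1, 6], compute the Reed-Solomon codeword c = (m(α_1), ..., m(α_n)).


c = [6, 0, 4, 2]

Message polynomial: m(x) = 3 + 1·x (mod 7).
For each evaluation point α_i, compute m(α_i) mod 7:
  α_1 = 3: Horner steps 1 → 6, so m(3) = 6.
  α_2 = 4: Horner steps 1 → 0, so m(4) = 0.
  α_3 = 1: Horner steps 1 → 4, so m(1) = 4.
  α_4 = 6: Horner steps 1 → 2, so m(6) = 2.
Codeword c = [6, 0, 4, 2] ∈ F_7^4.


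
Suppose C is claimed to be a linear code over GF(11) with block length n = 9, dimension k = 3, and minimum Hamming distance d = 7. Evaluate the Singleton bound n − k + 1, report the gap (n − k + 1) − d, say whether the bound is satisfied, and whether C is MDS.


Singleton RHS = n − k + 1 = 7, slack = 0, bound satisfied, MDS.

Singleton bound: d ≤ n − k + 1.
Here n = 9, k = 3, so n − k + 1 = 7.
Given d = 7, check d ≤ 7: YES.
Slack = (n − k + 1) − d = 0.
The code is MDS (slack = 0).
Description: the claimed parameters are [9, 3, 7]_11; such a code would be MDS (meets Singleton bound).


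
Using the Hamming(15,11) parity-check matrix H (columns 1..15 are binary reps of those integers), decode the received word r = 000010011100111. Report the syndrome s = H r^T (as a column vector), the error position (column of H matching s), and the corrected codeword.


s = (0, 0, 1, 0)^T, error position = 2, corrected codeword c = 010010011100111

Compute s = H r^T mod 2 one row at a time:
  s_1 = 1 + 1 + 1 + 0 + 0 + 1 + 1 + 1 = 6 ≡ 0 (mod 2).
  s_2 = 0 + 1 + 0 + 0 + 0 + 1 + 1 + 1 = 4 ≡ 0 (mod 2).
  s_3 = 0 + 0 + 0 + 0 + 1 + 0 + 1 + 1 = 3 ≡ 1 (mod 2).
  s_4 = 0 + 0 + 1 + 0 + 1 + 0 + 1 + 1 = 4 ≡ 0 (mod 2).
s = (0, 0, 1, 0)^T — this equals column 2 of H (binary 0010), so error is at position 2.
Correct: flip bit 2 of r = 000010011100111 to get c = 010010011100111.


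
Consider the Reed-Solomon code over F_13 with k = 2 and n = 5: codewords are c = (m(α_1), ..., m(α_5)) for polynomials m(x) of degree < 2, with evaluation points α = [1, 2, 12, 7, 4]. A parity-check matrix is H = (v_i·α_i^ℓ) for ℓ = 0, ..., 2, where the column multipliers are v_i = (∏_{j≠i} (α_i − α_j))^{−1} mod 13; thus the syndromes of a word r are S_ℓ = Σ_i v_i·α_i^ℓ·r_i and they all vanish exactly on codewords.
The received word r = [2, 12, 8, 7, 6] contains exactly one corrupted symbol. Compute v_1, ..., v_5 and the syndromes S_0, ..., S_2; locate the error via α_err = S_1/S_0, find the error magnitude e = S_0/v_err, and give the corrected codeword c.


S = (2, 1, 7), error at position 4, error magnitude e = 10, c = [2, 12, 8, 10, 6].

Step 1: column multipliers v_i = (∏_{j≠i}(α_i − α_j))^{−1} mod 13.
  i = 1 (α = 1): (1−2)(1−12)(1−7)(1−4) = (−1)·(−11)·(−6)·(−3) = 198 ≡ 3, so v_1 = 3^{−1} = 9 (mod 13).
  i = 2 (α = 2): (2−1)(2−12)(2−7)(2−4) = 1·(−10)·(−5)·(−2) = −100 ≡ 4, so v_2 = 4^{−1} = 10 (mod 13).
  i = 3 (α = 12): (12−1)(12−2)(12−7)(12−4) = 11·10·5·8 = 4400 ≡ 6, so v_3 = 6^{−1} = 11 (mod 13).
  i = 4 (α = 7): (7−1)(7−2)(7−12)(7−4) = 6·5·(−5)·3 = −450 ≡ 5, so v_4 = 5^{−1} = 8 (mod 13).
  i = 5 (α = 4): (4−1)(4−2)(4−12)(4−7) = 3·2·(−8)·(−3) = 144 ≡ 1, so v_5 = 1^{−1} = 1 (mod 13).
  v = [9, 10, 11, 8, 1].
Step 2: syndromes of r = [2, 12, 8, 7, 6] (all sums mod 13).
  S_0 = Σ v_i r_i = 9·2 + 10·12 + 11·8 + 8·7 + 1·6 = 288 ≡ 2.
  S_1 = Σ v_i α_i r_i = 9·1·2 + 10·2·12 + 11·12·8 + 8·7·7 + 1·4·6 = 1730 ≡ 1.
  α_i^2 mod 13 = [1, 4, 1, 10, 3].
  S_2 = Σ v_i α_i^2 r_i = 9·1·2 + 10·4·12 + 11·1·8 + 8·10·7 + 1·3·6 = 1164 ≡ 7.
  S = (2, 1, 7) ≠ 0, so r is not a codeword (an error is present).
Step 3: locate the error. For a single error e at position i, S_ℓ = v_i·e·α_i^ℓ, so α_err = S_1/S_0.
  S_0^{−1} = 2^{−1} = 7 (mod 13), so α_err = 1·7 = 7 ≡ 7 = α_4. Error position i = 4.
  Consistency check: S_2/S_1 = 7·1 = 7 ≡ 7 = α_err ✓ (single-error assumption holds).
Step 4: error magnitude e = S_0/v_4 = S_0·∏_{j≠4}(α_4 − α_j) = 2·5 = 10 ≡ 10 (mod 13).
Step 5: correct position 4: c_4 = r_4 − e = 7 − 10 ≡ 10 (mod 13). Hence c = [2, 12, 8, 10, 6].
  Check: interpolating c through the α_i gives m(x) = 5 + 10·x (degree < 2) with m(α_i) = c_i for every i, so c is indeed a codeword.


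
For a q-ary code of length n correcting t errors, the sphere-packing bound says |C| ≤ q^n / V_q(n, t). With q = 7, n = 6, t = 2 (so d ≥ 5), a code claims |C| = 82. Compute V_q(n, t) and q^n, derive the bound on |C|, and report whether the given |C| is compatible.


V_q(n, t) = 577, q^n = 117649, Hamming bound = 203, |C| = 82 ≤ bound (satisfied).

Step 1: Compute V_q(n, t) = Σ_{j=0}^2 C(n, j) (q−1)^j.
  j = 0: C(6,0)·(6)^0 = 1·1 = 1.
  j = 1: C(6,1)·(6)^1 = 6·6 = 36.
  j = 2: C(6,2)·(6)^2 = 15·36 = 540.
  V_q(n, t) = 1 + 36 + 540 = 577.
Step 2: q^n = 7^6 = 117649.
Step 3: Hamming bound ⌊q^n / V_q(n,t)⌋ = ⌊117649/577⌋ = 203.
Step 4: Compare |C| = 82 to 203: satisfied.
The claimed |C| lies below the Hamming bound.
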